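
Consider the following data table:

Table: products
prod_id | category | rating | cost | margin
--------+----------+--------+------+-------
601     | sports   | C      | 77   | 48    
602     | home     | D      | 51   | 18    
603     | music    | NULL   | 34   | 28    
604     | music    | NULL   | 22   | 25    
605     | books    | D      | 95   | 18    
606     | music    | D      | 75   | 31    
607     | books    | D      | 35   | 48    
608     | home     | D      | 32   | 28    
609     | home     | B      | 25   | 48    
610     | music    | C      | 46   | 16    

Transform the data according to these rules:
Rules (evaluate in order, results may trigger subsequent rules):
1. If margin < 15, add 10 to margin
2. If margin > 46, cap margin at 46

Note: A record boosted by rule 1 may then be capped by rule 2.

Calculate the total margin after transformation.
302

Step 1: Apply rule 1 to records with margin < 15
  - 0 records get bonus of 10
  - Of these, 0 records then exceed 46 and get capped
Step 2: Apply rule 2 to records with margin > 46
  - 3 records (original) are capped
Step 3: Calculate final sum = 302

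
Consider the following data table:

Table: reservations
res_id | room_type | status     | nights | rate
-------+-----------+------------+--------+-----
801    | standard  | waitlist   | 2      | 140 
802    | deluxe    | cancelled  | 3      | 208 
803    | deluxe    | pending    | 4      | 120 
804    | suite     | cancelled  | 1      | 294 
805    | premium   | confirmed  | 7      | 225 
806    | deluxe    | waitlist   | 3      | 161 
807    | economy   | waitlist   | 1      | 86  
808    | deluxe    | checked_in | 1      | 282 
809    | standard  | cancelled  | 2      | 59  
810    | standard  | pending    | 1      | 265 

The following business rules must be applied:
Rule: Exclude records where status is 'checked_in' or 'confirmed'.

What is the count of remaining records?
8

Step 1: Count records to exclude
  - 1 (checked_in) + 1 (confirmed) = 2 records
Step 2: Total records: 10
Step 3: Remaining = 10 - 2 = 8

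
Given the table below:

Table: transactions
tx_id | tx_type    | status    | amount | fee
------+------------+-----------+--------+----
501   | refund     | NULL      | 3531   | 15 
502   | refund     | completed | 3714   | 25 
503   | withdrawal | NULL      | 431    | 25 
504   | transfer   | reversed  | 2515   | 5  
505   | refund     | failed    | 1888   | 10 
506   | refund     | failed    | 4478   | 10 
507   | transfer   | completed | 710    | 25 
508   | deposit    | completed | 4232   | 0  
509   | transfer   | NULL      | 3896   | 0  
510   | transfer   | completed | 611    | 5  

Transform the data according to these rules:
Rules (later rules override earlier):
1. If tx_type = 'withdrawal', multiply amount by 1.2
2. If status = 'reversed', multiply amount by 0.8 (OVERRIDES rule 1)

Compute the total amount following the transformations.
25589.2

Step 1: Rule 2 takes priority for records with status = 'reversed'
  - 1 records: 2515 × 0.8 = 2012.0
Step 2: Rule 1 applies to remaining records with tx_type = 'withdrawal'
  - 1 records: 431 × 1.2 = 517.2
Step 3: Other records unchanged: 23060
Step 4: Final sum = 2012.0 + 517.2 + 23060 = 25589.2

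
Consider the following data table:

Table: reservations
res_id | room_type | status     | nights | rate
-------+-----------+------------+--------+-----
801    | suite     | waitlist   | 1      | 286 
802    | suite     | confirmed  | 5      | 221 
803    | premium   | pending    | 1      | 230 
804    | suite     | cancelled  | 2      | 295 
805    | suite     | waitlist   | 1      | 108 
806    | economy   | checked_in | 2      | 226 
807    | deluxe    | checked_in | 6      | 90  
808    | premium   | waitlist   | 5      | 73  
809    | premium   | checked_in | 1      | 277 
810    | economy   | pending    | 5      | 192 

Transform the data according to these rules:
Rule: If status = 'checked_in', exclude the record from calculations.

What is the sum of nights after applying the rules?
20

Step 1: Identify records where status = 'checked_in'
Step 2: The excluded records sum to 9
Step 3: Original total nights = 29
Step 4: Remaining total = 29 - 9 = 20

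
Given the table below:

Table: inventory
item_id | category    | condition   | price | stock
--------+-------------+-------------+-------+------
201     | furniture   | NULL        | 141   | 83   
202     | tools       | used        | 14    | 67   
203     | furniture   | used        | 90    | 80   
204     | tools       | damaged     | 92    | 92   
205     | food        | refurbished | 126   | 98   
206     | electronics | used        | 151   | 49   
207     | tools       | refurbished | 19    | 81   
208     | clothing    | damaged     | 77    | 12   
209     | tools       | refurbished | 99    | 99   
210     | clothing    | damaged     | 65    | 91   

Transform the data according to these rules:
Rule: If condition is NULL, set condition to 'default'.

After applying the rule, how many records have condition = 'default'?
1

Step 1: Count records where condition IS NULL
Step 2: Found 1 records with NULL condition
Step 3: These records will have condition set to 'default'
Step 4: Records already having condition = 'default': 0
Step 5: Answer: 1 + 0 = 1 records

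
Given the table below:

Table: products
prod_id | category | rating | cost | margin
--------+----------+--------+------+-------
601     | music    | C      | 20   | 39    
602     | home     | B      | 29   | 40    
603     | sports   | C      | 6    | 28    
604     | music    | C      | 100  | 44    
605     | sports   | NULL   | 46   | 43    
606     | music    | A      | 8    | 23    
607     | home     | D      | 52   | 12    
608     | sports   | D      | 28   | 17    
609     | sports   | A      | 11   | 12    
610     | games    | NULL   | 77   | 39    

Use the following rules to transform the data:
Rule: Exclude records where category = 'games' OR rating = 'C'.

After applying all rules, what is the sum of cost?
174

Step 1: Find records where category = 'games' OR rating = 'C'
Step 2: 4 records match, summing to 203
Step 3: Original sum: 377
Step 4: Remaining sum = 377 - 203 = 174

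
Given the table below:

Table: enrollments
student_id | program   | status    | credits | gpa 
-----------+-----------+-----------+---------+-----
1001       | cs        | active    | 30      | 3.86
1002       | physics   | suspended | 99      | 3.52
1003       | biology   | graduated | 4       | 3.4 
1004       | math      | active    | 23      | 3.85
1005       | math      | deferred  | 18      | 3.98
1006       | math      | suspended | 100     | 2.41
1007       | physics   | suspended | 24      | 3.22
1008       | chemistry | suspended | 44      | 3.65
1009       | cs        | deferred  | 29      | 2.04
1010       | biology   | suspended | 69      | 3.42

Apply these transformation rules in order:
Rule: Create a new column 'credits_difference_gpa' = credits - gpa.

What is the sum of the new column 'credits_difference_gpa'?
406.65

Step 1: For each record, compute credits - gpa
Example calculations:
  30 - 3.86 = 26.14
  99 - 3.52 = 95.48
  4 - 3.4 = 0.6
  ...
Step 2: Sum all derived values
Step 3: Total = 406.65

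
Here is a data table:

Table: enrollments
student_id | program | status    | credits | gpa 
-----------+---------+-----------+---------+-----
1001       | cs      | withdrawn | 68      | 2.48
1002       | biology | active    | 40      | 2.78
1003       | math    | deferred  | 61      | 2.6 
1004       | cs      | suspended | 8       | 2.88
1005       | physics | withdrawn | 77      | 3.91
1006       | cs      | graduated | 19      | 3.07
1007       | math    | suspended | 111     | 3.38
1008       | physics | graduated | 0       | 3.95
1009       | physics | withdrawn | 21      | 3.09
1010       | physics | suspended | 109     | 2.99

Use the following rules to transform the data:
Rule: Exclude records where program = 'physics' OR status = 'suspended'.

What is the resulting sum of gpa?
10.93

Step 1: Find records where program = 'physics' OR status = 'suspended'
Step 2: 6 records match, summing to 20.2
Step 3: Original sum: 31.13
Step 4: Remaining sum = 31.13 - 20.2 = 10.93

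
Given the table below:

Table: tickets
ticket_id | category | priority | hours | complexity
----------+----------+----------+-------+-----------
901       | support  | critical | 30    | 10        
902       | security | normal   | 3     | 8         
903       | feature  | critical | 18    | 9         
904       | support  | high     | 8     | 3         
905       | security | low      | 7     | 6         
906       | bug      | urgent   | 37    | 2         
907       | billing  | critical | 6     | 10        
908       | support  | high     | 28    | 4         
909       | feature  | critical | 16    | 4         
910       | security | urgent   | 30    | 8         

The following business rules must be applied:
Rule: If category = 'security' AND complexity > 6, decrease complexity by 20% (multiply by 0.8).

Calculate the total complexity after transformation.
60.8

Step 1: Find records where category = 'security' AND complexity > 6
Step 2: 2 records match, summing to 16
Step 3: After multiplier: 16 × 0.8 = 12.8
Step 4: Unaffected records sum: 48
Step 5: Final sum = 12.8 + 48 = 60.8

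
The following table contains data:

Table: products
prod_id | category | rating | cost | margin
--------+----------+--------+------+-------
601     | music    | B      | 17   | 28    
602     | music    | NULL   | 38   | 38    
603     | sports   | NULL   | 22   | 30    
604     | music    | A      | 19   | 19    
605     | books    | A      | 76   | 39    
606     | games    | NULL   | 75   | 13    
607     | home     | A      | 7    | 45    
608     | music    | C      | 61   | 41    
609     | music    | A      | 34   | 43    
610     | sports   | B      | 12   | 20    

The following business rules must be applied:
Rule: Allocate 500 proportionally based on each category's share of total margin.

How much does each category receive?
books: 61.71, games: 20.57, home: 71.2, music: 267.41, sports: 79.11

Step 1: Calculate total margin = 316
Step 2: Calculate each category's proportion:
  books: 39/316 = 12.34% → 61.71
  games: 13/316 = 4.11% → 20.57
  home: 45/316 = 14.24% → 71.2
  music: 169/316 = 53.48% → 267.41
  sports: 50/316 = 15.82% → 79.11
Step 3: Verify: sum of allocations ≈ 500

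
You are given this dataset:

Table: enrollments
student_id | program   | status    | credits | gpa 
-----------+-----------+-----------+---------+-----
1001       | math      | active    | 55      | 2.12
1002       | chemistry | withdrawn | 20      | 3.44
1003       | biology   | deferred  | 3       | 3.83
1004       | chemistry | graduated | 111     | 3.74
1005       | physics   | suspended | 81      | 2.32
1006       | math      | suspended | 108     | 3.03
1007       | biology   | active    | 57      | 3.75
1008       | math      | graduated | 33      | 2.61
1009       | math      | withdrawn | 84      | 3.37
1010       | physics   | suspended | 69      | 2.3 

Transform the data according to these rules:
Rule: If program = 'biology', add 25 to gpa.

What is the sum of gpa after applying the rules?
80.51

Step 1: Count records where program = 'biology': 2
Step 2: Total bonus added: 2 × 25 = 50
Step 3: Original sum of gpa: 30.51
Step 4: Final sum = 30.51 + 50 = 80.51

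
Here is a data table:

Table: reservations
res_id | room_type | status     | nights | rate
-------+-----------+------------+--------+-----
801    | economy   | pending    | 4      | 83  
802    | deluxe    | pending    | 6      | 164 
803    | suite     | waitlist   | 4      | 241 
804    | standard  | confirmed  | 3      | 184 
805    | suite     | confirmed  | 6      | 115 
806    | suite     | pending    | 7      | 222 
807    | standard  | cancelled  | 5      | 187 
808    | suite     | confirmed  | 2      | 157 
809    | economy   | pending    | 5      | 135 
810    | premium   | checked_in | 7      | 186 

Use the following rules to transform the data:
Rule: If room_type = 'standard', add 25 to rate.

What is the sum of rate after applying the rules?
1724

Step 1: Count records where room_type = 'standard': 2
Step 2: Total bonus added: 2 × 25 = 50
Step 3: Original sum of rate: 1674
Step 4: Final sum = 1674 + 50 = 1724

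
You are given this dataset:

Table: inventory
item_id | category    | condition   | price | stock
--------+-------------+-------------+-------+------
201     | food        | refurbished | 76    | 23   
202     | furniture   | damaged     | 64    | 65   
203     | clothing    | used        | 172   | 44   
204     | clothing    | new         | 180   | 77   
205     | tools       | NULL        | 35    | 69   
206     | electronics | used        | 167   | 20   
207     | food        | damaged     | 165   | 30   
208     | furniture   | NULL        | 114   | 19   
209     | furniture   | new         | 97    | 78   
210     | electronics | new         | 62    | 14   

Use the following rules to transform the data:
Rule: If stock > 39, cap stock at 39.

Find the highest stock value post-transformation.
39

Step 1: Original maximum stock = 78
Step 2: Apply cap at 39
Step 3: 5 records had stock > 39 and were capped
Step 4: Maximum after transformation = 39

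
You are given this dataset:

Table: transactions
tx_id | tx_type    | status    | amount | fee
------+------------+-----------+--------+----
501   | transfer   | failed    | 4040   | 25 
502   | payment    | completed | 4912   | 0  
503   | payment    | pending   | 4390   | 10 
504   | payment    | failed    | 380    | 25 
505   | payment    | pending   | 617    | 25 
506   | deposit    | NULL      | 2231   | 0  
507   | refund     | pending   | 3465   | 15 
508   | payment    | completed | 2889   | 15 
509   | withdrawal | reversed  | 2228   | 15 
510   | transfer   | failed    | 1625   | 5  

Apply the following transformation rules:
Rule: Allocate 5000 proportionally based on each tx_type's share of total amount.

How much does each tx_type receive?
deposit: 416.59, payment: 2462.56, refund: 647.01, transfer: 1057.81, withdrawal: 416.03

Step 1: Calculate total amount = 26777
Step 2: Calculate each tx_type's proportion:
  deposit: 2231/26777 = 8.33% → 416.59
  payment: 13188/26777 = 49.25% → 2462.56
  refund: 3465/26777 = 12.94% → 647.01
  transfer: 5665/26777 = 21.16% → 1057.81
  withdrawal: 2228/26777 = 8.32% → 416.03
Step 3: Verify: sum of allocations ≈ 5000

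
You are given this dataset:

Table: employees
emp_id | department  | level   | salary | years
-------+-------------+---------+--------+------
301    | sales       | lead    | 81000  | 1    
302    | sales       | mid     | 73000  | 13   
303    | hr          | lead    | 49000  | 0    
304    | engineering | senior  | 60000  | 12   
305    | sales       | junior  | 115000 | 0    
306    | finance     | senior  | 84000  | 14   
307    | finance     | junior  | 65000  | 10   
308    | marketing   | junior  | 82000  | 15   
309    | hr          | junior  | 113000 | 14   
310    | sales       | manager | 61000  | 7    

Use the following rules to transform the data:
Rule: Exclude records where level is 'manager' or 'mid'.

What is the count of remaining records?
8

Step 1: Count records to exclude
  - 1 (manager) + 1 (mid) = 2 records
Step 2: Total records: 10
Step 3: Remaining = 10 - 2 = 8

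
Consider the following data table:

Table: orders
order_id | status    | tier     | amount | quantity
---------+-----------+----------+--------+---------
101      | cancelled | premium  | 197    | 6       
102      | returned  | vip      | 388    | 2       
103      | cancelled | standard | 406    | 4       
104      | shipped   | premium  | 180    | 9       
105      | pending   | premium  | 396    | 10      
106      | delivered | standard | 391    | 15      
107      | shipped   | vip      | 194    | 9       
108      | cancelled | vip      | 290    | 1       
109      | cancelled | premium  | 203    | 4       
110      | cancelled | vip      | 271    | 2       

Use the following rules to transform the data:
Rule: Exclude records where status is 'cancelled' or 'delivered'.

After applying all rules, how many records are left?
4

Step 1: Count records to exclude
  - 5 (cancelled) + 1 (delivered) = 6 records
Step 2: Total records: 10
Step 3: Remaining = 10 - 6 = 4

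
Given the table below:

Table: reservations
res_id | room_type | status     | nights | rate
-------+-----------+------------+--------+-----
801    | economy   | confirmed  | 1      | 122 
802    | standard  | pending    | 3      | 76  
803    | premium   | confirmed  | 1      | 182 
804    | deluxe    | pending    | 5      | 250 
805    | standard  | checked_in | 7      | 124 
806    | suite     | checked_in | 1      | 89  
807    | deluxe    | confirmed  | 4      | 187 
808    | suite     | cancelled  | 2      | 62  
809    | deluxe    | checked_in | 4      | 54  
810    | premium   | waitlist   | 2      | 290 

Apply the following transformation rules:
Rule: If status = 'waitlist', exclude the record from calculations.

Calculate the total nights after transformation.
28

Step 1: Identify records where status = 'waitlist'
Step 2: The excluded records sum to 2
Step 3: Original total nights = 30
Step 4: Remaining total = 30 - 2 = 28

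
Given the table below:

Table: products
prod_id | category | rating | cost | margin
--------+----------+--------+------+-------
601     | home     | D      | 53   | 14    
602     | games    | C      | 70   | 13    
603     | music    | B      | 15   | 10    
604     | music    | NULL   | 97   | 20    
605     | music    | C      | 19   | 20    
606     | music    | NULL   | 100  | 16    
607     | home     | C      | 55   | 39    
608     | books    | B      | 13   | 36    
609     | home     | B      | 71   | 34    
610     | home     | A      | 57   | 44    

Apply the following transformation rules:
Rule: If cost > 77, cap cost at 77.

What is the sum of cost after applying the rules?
507

Step 1: 2 records have cost > 77
Step 2: These records originally summed to 197
Step 3: After capping: 2 × 77 = 154
Step 4: Unaffected records sum: 353
Step 5: Final sum = 154 + 353 = 507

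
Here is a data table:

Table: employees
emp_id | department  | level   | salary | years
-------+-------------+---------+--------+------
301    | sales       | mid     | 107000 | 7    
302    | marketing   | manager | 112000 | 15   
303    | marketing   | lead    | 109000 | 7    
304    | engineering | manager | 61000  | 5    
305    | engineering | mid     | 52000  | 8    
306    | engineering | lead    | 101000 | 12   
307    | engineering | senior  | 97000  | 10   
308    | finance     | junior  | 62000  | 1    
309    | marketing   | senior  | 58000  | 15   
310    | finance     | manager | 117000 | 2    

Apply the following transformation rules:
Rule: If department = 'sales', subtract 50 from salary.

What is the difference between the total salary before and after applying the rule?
50

Step 1: Original sum of salary = 876000
Step 2: 1 records have department = 'sales'
Step 3: Each affected record changes by -50
Step 4: Total change = 1 × -50 = -50
Step 5: New sum = 876000 + -50 = 875950
Step 6: Difference = |875950 - 876000| = 50
        (Sum decreased by 50)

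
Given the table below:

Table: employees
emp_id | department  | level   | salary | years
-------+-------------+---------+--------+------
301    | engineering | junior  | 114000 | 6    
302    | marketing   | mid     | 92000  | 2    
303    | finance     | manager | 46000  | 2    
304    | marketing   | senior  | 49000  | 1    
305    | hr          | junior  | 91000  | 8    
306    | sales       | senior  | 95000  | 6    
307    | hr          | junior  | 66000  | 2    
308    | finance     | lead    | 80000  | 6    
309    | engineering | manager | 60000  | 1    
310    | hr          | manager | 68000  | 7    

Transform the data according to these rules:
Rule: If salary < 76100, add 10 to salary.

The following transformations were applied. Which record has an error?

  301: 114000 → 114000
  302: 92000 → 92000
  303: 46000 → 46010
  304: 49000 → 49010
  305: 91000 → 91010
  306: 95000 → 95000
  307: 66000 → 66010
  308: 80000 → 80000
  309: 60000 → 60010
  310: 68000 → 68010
Record 305 has an error. The correct transformed value should be 91000, not 91010.

Step 1: Check each record against the rule
Step 2: Record 305 has salary = 91000
Step 3: Since 91000 >= 76100, the bonus should not have been applied
Step 4: Correct value = 91000, but claimed value = 91010
Conclusion: Record 305 has the error.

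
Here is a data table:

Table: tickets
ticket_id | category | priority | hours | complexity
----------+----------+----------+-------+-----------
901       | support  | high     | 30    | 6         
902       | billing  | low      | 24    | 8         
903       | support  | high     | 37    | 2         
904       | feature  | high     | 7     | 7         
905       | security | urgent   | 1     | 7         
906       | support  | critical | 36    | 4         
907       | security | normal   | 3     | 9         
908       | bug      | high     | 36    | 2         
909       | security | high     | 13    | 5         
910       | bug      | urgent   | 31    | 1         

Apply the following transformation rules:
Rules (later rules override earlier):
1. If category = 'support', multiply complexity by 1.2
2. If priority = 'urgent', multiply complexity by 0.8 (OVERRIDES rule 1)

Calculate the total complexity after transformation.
51.8

Step 1: Rule 2 takes priority for records with priority = 'urgent'
  - 2 records: 8 × 0.8 = 6.4
Step 2: Rule 1 applies to remaining records with category = 'support'
  - 3 records: 12 × 1.2 = 14.4
Step 3: Other records unchanged: 31
Step 4: Final sum = 6.4 + 14.4 + 31 = 51.8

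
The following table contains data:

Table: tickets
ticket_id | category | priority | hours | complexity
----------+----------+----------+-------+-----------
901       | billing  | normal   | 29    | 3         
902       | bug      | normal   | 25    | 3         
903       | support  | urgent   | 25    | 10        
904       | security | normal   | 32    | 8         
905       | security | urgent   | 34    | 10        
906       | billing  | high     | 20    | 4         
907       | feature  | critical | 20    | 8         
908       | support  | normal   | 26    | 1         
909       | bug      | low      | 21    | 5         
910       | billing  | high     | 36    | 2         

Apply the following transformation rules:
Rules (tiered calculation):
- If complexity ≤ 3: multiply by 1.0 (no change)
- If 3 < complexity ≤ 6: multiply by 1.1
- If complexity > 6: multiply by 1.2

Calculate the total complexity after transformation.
62.1

Step 1: Tier 1 (complexity ≤ 3): 4 records, sum = 9 × 1.0 = 9.0
Step 2: Tier 2 (3 < complexity ≤ 6): 2 records, sum = 9 × 1.1 = 9.9
Step 3: Tier 3 (complexity > 6): 4 records, sum = 36 × 1.2 = 43.2
Step 4: Final sum = 9.0 + 9.9 + 43.2 = 62.1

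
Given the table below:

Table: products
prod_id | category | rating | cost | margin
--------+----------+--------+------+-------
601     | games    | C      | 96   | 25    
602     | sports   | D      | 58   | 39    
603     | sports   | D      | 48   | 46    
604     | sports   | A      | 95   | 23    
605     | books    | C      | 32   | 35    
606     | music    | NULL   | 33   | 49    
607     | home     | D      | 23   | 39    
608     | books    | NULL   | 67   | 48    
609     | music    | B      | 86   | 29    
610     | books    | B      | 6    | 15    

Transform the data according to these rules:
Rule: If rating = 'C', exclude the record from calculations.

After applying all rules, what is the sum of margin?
288

Step 1: Identify records where rating = 'C'
Step 2: The excluded records sum to 60
Step 3: Original total margin = 348
Step 4: Remaining total = 348 - 60 = 288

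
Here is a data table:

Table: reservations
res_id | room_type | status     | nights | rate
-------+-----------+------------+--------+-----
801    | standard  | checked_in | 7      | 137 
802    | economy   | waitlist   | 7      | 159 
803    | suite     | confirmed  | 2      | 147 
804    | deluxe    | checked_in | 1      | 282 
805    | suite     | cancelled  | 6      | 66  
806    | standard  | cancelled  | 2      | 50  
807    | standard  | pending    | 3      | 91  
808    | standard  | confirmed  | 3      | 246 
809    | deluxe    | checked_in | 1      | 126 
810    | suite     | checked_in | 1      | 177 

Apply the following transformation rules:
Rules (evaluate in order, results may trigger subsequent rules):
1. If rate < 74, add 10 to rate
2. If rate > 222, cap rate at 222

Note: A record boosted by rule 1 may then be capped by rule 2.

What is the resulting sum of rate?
1417

Step 1: Apply rule 1 to records with rate < 74
  - 2 records get bonus of 10
  - Of these, 0 records then exceed 222 and get capped
Step 2: Apply rule 2 to records with rate > 222
  - 2 records (original) are capped
Step 3: Calculate final sum = 1417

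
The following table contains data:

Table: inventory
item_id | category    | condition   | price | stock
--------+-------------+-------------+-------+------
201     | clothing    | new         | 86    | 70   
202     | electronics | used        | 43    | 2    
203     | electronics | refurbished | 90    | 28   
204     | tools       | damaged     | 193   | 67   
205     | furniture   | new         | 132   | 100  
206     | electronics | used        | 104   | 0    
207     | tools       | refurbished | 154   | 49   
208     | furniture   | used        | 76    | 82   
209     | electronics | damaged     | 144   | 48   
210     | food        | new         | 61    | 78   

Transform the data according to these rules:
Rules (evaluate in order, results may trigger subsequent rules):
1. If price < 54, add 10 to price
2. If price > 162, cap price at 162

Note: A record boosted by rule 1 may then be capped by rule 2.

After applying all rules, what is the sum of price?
1062

Step 1: Apply rule 1 to records with price < 54
  - 1 records get bonus of 10
  - Of these, 0 records then exceed 162 and get capped
Step 2: Apply rule 2 to records with price > 162
  - 1 records (original) are capped
Step 3: Calculate final sum = 1062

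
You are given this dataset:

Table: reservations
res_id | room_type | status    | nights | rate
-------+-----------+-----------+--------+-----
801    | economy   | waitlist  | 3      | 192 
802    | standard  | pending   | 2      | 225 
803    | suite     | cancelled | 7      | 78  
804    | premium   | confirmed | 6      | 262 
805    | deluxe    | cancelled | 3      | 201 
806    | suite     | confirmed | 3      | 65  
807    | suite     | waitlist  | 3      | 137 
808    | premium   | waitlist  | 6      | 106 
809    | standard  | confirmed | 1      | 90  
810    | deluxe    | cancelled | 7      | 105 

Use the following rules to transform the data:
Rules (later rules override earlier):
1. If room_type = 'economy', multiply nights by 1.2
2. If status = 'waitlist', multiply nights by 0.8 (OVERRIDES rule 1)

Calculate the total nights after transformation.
38.6

Step 1: Rule 2 takes priority for records with status = 'waitlist'
  - 3 records: 12 × 0.8 = 9.6
Step 2: Rule 1 applies to remaining records with room_type = 'economy'
  - 0 records: 0 × 1.2 = 0.0
Step 3: Other records unchanged: 29
Step 4: Final sum = 9.6 + 0.0 + 29 = 38.6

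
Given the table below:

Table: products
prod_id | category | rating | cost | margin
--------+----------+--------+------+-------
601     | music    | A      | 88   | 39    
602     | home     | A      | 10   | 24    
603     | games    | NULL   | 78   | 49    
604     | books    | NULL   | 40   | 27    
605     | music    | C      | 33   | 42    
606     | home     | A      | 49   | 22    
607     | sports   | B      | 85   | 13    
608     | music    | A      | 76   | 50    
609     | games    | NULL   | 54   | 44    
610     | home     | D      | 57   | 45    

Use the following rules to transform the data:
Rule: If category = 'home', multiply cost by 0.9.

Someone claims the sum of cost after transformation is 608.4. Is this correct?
No, the correct result is 558.4.

Step 1: Calculate the correct sum after transformation
Step 2: Apply multiplier 0.9 to records where category = 'home'
Step 3: Correct result = 558.4
Step 4: Claimed result = 608.4
Step 5: 558.4 ≠ 608.4
Conclusion: The claimed result is incorrect. The correct answer is 558.4.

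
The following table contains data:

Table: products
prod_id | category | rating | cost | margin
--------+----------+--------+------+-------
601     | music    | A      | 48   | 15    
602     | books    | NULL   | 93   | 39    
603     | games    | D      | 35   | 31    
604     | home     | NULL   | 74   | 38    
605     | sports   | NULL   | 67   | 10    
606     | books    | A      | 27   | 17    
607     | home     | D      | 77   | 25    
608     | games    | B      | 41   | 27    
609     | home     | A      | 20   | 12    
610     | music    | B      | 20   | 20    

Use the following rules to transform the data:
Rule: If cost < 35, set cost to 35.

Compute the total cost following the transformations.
540

Step 1: 3 records have cost < 35
Step 2: These records originally summed to 67
Step 3: After setting to minimum: 3 × 35 = 105
Step 4: Unaffected records sum: 435
Step 5: Final sum = 105 + 435 = 540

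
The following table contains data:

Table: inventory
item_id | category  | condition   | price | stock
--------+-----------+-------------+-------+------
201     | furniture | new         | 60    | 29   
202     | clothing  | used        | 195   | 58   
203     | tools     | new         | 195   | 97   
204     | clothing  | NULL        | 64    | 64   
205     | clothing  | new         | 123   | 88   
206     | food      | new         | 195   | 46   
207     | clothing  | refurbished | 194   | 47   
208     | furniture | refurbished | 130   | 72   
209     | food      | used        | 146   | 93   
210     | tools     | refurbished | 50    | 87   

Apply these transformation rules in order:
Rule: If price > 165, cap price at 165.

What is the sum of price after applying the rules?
1233

Step 1: 4 records have price > 165
Step 2: These records originally summed to 779
Step 3: After capping: 4 × 165 = 660
Step 4: Unaffected records sum: 573
Step 5: Final sum = 660 + 573 = 1233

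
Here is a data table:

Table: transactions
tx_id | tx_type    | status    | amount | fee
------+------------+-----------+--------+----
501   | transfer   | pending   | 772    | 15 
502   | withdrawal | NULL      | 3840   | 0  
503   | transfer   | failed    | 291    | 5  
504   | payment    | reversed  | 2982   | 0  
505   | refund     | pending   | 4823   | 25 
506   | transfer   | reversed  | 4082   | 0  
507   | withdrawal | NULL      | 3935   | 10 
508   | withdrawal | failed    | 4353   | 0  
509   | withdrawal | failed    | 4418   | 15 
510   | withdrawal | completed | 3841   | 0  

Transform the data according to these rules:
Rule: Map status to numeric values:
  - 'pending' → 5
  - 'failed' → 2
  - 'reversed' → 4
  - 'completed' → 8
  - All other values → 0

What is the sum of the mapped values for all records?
32

Step 1: Apply mapping to each record
Step 2: Count by status:
  'pending': 2 records × 5 = 10
  'failed': 3 records × 2 = 6
  'reversed': 2 records × 4 = 8
  'completed': 1 records × 8 = 8
Step 3: Sum all mapped values = 32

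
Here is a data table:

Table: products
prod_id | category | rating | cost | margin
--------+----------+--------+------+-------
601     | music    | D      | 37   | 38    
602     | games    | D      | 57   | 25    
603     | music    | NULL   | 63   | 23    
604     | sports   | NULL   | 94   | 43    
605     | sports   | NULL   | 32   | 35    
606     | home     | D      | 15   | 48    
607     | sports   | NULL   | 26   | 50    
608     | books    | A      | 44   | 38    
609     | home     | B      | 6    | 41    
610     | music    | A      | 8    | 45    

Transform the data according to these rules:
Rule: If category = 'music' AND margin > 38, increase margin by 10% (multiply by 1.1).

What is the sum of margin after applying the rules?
390.5

Step 1: Find records where category = 'music' AND margin > 38
Step 2: 1 records match, summing to 45
Step 3: After multiplier: 45 × 1.1 = 49.5
Step 4: Unaffected records sum: 341
Step 5: Final sum = 49.5 + 341 = 390.5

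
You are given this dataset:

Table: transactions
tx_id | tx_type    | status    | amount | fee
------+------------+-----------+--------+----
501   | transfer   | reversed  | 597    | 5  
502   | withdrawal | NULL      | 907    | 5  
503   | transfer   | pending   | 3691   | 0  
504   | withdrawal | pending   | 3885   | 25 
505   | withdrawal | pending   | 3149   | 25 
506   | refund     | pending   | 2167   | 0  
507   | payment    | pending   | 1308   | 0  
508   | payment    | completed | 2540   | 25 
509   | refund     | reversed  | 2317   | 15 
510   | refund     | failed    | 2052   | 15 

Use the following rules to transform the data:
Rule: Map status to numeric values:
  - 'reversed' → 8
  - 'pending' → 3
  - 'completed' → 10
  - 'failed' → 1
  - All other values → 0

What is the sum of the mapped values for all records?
42

Step 1: Apply mapping to each record
Step 2: Count by status:
  'reversed': 2 records × 8 = 16
  'pending': 5 records × 3 = 15
  'completed': 1 records × 10 = 10
  'failed': 1 records × 1 = 1
Step 3: Sum all mapped values = 42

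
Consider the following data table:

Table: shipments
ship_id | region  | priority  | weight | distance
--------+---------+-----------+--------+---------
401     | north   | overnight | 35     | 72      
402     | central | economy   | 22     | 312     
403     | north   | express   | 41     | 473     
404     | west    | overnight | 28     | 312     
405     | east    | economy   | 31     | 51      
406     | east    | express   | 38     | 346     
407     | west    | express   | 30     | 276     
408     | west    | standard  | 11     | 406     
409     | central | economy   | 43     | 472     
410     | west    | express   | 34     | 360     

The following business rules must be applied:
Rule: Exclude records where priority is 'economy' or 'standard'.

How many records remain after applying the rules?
6

Step 1: Count records to exclude
  - 3 (economy) + 1 (standard) = 4 records
Step 2: Total records: 10
Step 3: Remaining = 10 - 4 = 6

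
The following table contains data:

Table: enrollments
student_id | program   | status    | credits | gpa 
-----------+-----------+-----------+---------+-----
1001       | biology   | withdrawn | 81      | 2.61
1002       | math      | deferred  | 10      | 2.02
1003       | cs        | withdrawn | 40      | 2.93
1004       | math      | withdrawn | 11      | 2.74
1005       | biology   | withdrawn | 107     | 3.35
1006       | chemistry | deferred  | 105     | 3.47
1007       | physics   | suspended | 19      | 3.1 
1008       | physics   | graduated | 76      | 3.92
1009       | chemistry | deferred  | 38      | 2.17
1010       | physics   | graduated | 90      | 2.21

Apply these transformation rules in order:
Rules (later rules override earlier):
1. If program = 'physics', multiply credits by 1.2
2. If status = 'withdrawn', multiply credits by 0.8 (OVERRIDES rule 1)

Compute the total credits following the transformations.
566.2

Step 1: Rule 2 takes priority for records with status = 'withdrawn'
  - 4 records: 239 × 0.8 = 191.2
Step 2: Rule 1 applies to remaining records with program = 'physics'
  - 3 records: 185 × 1.2 = 222.0
Step 3: Other records unchanged: 153
Step 4: Final sum = 191.2 + 222.0 + 153 = 566.2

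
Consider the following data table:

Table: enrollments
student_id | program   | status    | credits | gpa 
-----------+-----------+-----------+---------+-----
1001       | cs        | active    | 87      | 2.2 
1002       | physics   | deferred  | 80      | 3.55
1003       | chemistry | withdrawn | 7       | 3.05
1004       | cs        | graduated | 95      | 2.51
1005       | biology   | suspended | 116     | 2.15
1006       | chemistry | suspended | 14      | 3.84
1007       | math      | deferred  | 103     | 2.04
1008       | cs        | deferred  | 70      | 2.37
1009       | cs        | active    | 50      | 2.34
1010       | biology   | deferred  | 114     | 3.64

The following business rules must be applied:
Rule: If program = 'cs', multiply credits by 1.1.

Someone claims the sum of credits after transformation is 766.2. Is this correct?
Yes, the result is correct.

Step 1: Calculate the correct sum after transformation
Step 2: Apply multiplier 1.1 to records where program = 'cs'
Step 3: Correct result = 766.2
Step 4: Claimed result = 766.2
Step 5: 766.2 = 766.2 ✓
Conclusion: The claimed result is correct.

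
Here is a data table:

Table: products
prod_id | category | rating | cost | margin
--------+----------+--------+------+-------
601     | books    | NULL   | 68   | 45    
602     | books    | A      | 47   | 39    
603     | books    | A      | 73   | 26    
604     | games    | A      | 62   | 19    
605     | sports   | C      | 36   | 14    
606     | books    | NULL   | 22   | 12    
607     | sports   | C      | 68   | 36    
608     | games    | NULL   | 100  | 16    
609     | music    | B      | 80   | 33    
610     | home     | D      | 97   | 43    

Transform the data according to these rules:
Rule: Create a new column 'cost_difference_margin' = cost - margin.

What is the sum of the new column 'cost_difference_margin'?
370

Step 1: For each record, compute cost - margin
Example calculations:
  68 - 45 = 23
  47 - 39 = 8
  73 - 26 = 47
  ...
Step 2: Sum all derived values
Step 3: Total = 370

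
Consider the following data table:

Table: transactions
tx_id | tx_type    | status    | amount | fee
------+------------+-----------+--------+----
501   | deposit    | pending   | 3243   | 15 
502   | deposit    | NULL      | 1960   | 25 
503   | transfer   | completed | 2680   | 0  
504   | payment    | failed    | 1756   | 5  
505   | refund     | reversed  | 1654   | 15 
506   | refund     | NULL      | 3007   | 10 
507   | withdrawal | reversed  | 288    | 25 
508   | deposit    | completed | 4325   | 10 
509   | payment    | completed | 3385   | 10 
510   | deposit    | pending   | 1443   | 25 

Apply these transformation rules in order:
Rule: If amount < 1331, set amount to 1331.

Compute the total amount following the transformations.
24784

Step 1: 1 records have amount < 1331
Step 2: These records originally summed to 288
Step 3: After setting to minimum: 1 × 1331 = 1331
Step 4: Unaffected records sum: 23453
Step 5: Final sum = 1331 + 23453 = 24784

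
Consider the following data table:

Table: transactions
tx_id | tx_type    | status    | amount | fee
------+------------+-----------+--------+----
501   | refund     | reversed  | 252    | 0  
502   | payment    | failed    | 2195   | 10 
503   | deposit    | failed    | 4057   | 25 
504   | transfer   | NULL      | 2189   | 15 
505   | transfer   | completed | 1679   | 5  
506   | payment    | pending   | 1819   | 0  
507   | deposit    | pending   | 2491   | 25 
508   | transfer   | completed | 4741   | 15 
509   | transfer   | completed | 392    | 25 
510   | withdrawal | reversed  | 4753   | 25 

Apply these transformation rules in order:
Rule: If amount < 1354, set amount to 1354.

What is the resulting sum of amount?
26632

Step 1: 2 records have amount < 1354
Step 2: These records originally summed to 644
Step 3: After setting to minimum: 2 × 1354 = 2708
Step 4: Unaffected records sum: 23924
Step 5: Final sum = 2708 + 23924 = 26632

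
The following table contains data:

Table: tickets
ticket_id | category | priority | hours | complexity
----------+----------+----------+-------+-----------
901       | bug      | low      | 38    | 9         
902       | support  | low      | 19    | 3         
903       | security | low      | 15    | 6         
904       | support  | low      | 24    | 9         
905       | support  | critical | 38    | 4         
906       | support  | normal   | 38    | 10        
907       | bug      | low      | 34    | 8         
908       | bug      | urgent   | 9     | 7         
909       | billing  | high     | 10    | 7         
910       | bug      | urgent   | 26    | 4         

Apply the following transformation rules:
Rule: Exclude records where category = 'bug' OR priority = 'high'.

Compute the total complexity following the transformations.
32

Step 1: Find records where category = 'bug' OR priority = 'high'
Step 2: 5 records match, summing to 35
Step 3: Original sum: 67
Step 4: Remaining sum = 67 - 35 = 32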